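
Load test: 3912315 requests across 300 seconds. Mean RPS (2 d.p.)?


Formula: throughput = requests / seconds
throughput = 3912315 / 300
throughput = 13041.05 requests/second

13041.05 requests/second


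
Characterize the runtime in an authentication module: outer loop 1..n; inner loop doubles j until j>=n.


Reasoning: linear outer times logarithmic inner
Complexity: O(n log n)

O(n log n)


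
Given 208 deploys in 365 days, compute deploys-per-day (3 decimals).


Formula: deployments per day = releases / days
= 208 / 365
= 0.57 deploys/day
(equivalently, 3.99 deploys/week)

0.57 deploys/day


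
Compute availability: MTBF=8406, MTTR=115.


Availability = MTBF / (MTBF + MTTR)
Availability = 8406 / (8406 + 115)
Availability = 8406 / 8521
Availability = 98.6504%

98.6504%


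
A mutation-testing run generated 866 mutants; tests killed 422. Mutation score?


Mutation score = killed / total * 100
Mutation score = 422 / 866 * 100
Mutation score = 48.73%

48.73%


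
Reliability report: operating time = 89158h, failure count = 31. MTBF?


Formula: MTBF = Total operating time / Number of failures
MTBF = 89158 / 31
MTBF = 2876.06 hours

2876.06 hours


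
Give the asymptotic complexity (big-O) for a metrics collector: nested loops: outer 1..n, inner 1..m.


Reasoning: product of independent bounds
Complexity: O(n*m)

O(n*m)


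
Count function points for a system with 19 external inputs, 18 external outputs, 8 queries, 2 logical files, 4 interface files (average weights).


UFP = EI*4 + EO*5 + EQ*4 + ILF*10 + EIF*7
UFP = 19*4 + 18*5 + 8*4 + 2*10 + 4*7
UFP = 76 + 90 + 32 + 20 + 28
UFP = 246

246


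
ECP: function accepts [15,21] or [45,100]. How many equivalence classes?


Valid ranges: [15,21] and [45,100]
Class 1: x < 15 — invalid
Class 2: 15 ≤ x ≤ 21 — valid
Class 3: 21 < x < 45 — invalid (gap between ranges)
Class 4: 45 ≤ x ≤ 100 — valid
Class 5: x > 100 — invalid
Total equivalence classes: 5

5 equivalence classes


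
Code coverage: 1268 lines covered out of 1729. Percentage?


Coverage = covered / total * 100
Coverage = 1268 / 1729 * 100
Coverage = 73.34%

73.34%


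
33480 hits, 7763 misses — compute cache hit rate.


Formula: hit rate = hits / (hits + misses) * 100
hit rate = 33480 / (33480 + 7763) * 100
hit rate = 33480 / 41243 * 100
hit rate = 81.18%

81.18%


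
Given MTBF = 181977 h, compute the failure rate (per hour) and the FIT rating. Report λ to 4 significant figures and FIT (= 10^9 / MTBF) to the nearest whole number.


Formula: λ = 1 / MTBF; FIT = λ × 1e9 = 1e9 / MTBF
λ = 1 / 181977 ≈ 5.495e-06 failures/hour
FIT = 1e9 / 181977 ≈ 5495 failures per 1e9 hours (nearest whole number)

λ = 5.495e-06 /h, FIT = 5495


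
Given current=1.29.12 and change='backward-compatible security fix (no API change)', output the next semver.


Current: 1.29.12
Change category: 'backward-compatible security fix (no API change)' → patch bump
SemVer rule: patch bump → increment PATCH (MAJOR and MINOR unchanged)
New: 1.29.13

1.29.13


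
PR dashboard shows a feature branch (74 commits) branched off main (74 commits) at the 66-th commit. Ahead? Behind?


Common ancestor: commit #66
feature commits after divergence: 74 - 66 = 8
main commits after divergence: 74 - 66 = 8
feature is 8 commits ahead of main
main is 8 commits ahead of feature

feature ahead: 8, main ahead: 8


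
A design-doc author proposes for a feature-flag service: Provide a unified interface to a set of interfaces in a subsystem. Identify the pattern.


This matches the Facade pattern

Facade


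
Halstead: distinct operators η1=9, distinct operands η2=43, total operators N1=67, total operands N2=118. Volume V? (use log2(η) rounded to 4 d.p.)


Formula: V = N * log2(η), where N = N1 + N2 and η = η1 + η2
η = 9 + 43 = 52
N = 67 + 118 = 185
log2(52) ≈ 5.7004
V = 185 * 5.7004 = 1054.57

1054.57


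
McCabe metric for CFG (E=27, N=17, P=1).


Formula: V(G) = E - N + 2P
V(G) = 27 - 17 + 2*1
V(G) = 10 + 2
V(G) = 12

12


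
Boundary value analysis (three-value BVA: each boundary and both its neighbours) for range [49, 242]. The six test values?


Range: [49, 242]
Boundaries: just below min, min, min+1, max-1, max, just above max
Values: [48, 49, 50, 241, 242, 243]

[48, 49, 50, 241, 242, 243]


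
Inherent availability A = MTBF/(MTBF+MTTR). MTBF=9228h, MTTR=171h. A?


Availability = MTBF / (MTBF + MTTR)
Availability = 9228 / (9228 + 171)
Availability = 9228 / 9399
Availability = 98.1807%

98.1807%


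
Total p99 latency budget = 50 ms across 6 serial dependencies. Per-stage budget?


Formula: per_stage = total_budget / stages
per_stage = 50 / 6
per_stage = 8.33 ms

8.33 ms


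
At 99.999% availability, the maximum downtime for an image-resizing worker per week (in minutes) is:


Formula: allowed downtime = period * (100 - SLA) / 100
Period (week) = 10080 minutes
Unavailability fraction = (100 - 99.999) / 100
Allowed downtime = 10080 * (100 - 99.999) / 100
Allowed downtime = 0.1008 minutes

0.1008 minutes


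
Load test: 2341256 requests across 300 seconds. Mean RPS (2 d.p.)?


Formula: throughput = requests / seconds
throughput = 2341256 / 300
throughput = 7804.19 requests/second

7804.19 requests/second


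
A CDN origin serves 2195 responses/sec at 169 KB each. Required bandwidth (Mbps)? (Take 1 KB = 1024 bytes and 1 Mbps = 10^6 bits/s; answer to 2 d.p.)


Formula: Mbps = payload_bytes * RPS * 8 / 1e6
Payload per request = 169 KB = 169 * 1024 = 173056 bytes
Total bytes/sec = 173056 * 2195 = 379857920
Total bits/sec = 379857920 * 8 = 3038863360
Mbps = 3038863360 / 1e6 = 3038.86

3038.86 Mbps


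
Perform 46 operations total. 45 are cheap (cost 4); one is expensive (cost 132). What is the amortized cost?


Formula: Amortized cost = Total cost / Operations
Total cost = (45 * 4) + (1 * 132)
Total cost = 180 + 132 = 312
Amortized = 312 / 46 = 6.7826

6.7826


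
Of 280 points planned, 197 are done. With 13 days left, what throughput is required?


Formula: Required rate = Remaining points / Days left
Remaining = 280 - 197 = 83 points
Required rate = 83 / 13 = 6.38 points/day

6.38 points/day


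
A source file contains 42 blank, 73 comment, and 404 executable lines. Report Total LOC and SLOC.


Total LOC = blank + comment + code
Total LOC = 42 + 73 + 404 = 519
SLOC (source only) = code = 404

Total LOC: 519, SLOC: 404


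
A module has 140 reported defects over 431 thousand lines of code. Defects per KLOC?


Defect density = defects / KLOC
Defect density = 140 / 431
Defect density = 0.325 defects/KLOC

0.325 defects/KLOC


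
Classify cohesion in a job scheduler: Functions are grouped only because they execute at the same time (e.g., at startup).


Reasoning: Related by timing only
Type: Temporal cohesion

Temporal cohesion


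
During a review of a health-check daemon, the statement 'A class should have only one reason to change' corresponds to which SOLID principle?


This describes the Single Responsibility Principle (SRP)

Single Responsibility Principle (SRP)


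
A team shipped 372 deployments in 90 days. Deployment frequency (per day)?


Formula: deployments per day = releases / days
= 372 / 90
= 4.133 deploys/day
(equivalently, 28.93 deploys/week)

4.133 deploys/day


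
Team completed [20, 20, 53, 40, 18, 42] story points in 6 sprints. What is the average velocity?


Formula: Avg velocity = Total points / Number of sprints
Points: [20, 20, 53, 40, 18, 42]
Sum = 20 + 20 + 53 + 40 + 18 + 42 = 193
Avg velocity = 193 / 6 = 32.17 points/sprint

32.17 points/sprint


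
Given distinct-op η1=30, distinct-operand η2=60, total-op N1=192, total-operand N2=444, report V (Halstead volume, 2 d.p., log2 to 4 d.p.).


Formula: V = N * log2(η), where N = N1 + N2 and η = η1 + η2
η = 30 + 60 = 90
N = 192 + 444 = 636
log2(90) ≈ 6.4919
V = 636 * 6.4919 = 4128.85

4128.85


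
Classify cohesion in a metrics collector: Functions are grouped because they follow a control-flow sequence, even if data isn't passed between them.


Reasoning: Grouped by order of execution within a routine, not by data flow
Type: Procedural cohesion

Procedural cohesion


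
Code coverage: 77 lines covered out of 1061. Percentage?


Coverage = covered / total * 100
Coverage = 77 / 1061 * 100
Coverage = 7.26%

7.26%


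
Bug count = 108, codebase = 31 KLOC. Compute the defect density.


Defect density = defects / KLOC
Defect density = 108 / 31
Defect density = 3.484 defects/KLOC

3.484 defects/KLOC


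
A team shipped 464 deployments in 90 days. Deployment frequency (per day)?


Formula: deployments per day = releases / days
= 464 / 90
= 5.156 deploys/day
(equivalently, 36.09 deploys/week)

5.156 deploys/day


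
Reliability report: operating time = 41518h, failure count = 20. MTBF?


Formula: MTBF = Total operating time / Number of failures
MTBF = 41518 / 20
MTBF = 2075.9 hours

2075.9 hours


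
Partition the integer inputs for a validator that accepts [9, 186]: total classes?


Valid range: [9, 186]
Class 1: x < 9 — invalid
Class 2: 9 ≤ x ≤ 186 — valid
Class 3: x > 186 — invalid
Total equivalence classes: 3

3 equivalence classes


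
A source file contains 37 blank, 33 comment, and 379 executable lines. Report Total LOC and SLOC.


Total LOC = blank + comment + code
Total LOC = 37 + 33 + 379 = 449
SLOC (source only) = code = 379

Total LOC: 449, SLOC: 379


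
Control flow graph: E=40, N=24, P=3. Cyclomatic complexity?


Formula: V(G) = E - N + 2P
V(G) = 40 - 24 + 2*3
V(G) = 16 + 6
V(G) = 22

22


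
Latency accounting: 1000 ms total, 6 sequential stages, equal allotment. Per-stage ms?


Formula: per_stage = total_budget / stages
per_stage = 1000 / 6
per_stage = 166.67 ms

166.67 ms


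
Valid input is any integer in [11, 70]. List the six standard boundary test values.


Range: [11, 70]
Boundaries: just below min, min, min+1, max-1, max, just above max
Values: [10, 11, 12, 69, 70, 71]

[10, 11, 12, 69, 70, 71]


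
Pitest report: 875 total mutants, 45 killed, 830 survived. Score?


Mutation score = killed / total * 100
Mutation score = 45 / 875 * 100
Mutation score = 5.14%

5.14%


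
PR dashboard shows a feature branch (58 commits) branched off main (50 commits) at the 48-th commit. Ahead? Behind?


Common ancestor: commit #48
feature commits after divergence: 58 - 48 = 10
main commits after divergence: 50 - 48 = 2
feature is 10 commits ahead of main
main is 2 commits ahead of feature

feature ahead: 10, main ahead: 2


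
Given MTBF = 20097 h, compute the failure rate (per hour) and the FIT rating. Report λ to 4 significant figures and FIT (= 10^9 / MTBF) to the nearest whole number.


Formula: λ = 1 / MTBF; FIT = λ × 1e9 = 1e9 / MTBF
λ = 1 / 20097 ≈ 4.976e-05 failures/hour
FIT = 1e9 / 20097 ≈ 49759 failures per 1e9 hours (nearest whole number)

λ = 4.976e-05 /h, FIT = 49759


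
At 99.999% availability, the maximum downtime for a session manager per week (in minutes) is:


Formula: allowed downtime = period * (100 - SLA) / 100
Period (week) = 10080 minutes
Unavailability fraction = (100 - 99.999) / 100
Allowed downtime = 10080 * (100 - 99.999) / 100
Allowed downtime = 0.1008 minutes

0.1008 minutes


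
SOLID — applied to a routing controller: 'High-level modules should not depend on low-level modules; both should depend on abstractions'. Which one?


This describes the Dependency Inversion Principle (DIP)

Dependency Inversion Principle (DIP)


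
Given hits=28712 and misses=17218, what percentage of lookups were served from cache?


Formula: hit rate = hits / (hits + misses) * 100
hit rate = 28712 / (28712 + 17218) * 100
hit rate = 28712 / 45930 * 100
hit rate = 62.51%

62.51%


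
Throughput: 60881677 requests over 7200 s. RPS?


Formula: throughput = requests / seconds
throughput = 60881677 / 7200
throughput = 8455.79 requests/second

8455.79 requests/second


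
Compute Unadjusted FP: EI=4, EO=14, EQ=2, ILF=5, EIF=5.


UFP = EI*4 + EO*5 + EQ*4 + ILF*10 + EIF*7
UFP = 4*4 + 14*5 + 2*4 + 5*10 + 5*7
UFP = 16 + 70 + 8 + 50 + 35
UFP = 179

179


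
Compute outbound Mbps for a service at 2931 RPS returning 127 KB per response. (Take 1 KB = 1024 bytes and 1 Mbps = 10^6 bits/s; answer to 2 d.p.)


Formula: Mbps = payload_bytes * RPS * 8 / 1e6
Payload per request = 127 KB = 127 * 1024 = 130048 bytes
Total bytes/sec = 130048 * 2931 = 381170688
Total bits/sec = 381170688 * 8 = 3049365504
Mbps = 3049365504 / 1e6 = 3049.37

3049.37 Mbps


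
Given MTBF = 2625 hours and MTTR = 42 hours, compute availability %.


Availability = MTBF / (MTBF + MTTR)
Availability = 2625 / (2625 + 42)
Availability = 2625 / 2667
Availability = 98.4252%

98.4252%


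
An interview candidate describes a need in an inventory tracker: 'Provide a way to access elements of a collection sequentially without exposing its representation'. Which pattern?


This matches the Iterator pattern

Iterator


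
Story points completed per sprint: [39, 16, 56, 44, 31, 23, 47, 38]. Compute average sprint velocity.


Formula: Avg velocity = Total points / Number of sprints
Points: [39, 16, 56, 44, 31, 23, 47, 38]
Sum = 39 + 16 + 56 + 44 + 31 + 23 + 47 + 38 = 294
Avg velocity = 294 / 8 = 36.75 points/sprint

36.75 points/sprint


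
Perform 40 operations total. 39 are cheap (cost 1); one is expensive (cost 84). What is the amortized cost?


Formula: Amortized cost = Total cost / Operations
Total cost = (39 * 1) + (1 * 84)
Total cost = 39 + 84 = 123
Amortized = 123 / 40 = 3.075

3.075


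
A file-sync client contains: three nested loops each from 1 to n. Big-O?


Reasoning: three levels of nesting over n
Complexity: O(n^3)

O(n^3)


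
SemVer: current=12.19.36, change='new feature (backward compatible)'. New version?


Current: 12.19.36
Change category: 'new feature (backward compatible)' → minor bump
SemVer rule: minor bump → increment MINOR, reset PATCH to 0 (MAJOR unchanged)
New: 12.20.0

12.20.0


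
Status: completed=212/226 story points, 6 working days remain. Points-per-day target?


Formula: Required rate = Remaining points / Days left
Remaining = 226 - 212 = 14 points
Required rate = 14 / 6 = 2.33 points/day

2.33 points/day


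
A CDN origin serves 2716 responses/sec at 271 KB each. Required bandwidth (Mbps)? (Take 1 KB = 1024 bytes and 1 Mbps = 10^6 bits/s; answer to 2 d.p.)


Formula: Mbps = payload_bytes * RPS * 8 / 1e6
Payload per request = 271 KB = 271 * 1024 = 277504 bytes
Total bytes/sec = 277504 * 2716 = 753700864
Total bits/sec = 753700864 * 8 = 6029606912
Mbps = 6029606912 / 1e6 = 6029.61

6029.61 Mbps


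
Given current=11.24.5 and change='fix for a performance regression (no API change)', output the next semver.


Current: 11.24.5
Change category: 'fix for a performance regression (no API change)' → patch bump
SemVer rule: patch bump → increment PATCH (MAJOR and MINOR unchanged)
New: 11.24.6

11.24.6


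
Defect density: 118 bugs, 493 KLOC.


Defect density = defects / KLOC
Defect density = 118 / 493
Defect density = 0.239 defects/KLOC

0.239 defects/KLOC


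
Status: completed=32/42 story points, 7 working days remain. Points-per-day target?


Formula: Required rate = Remaining points / Days left
Remaining = 42 - 32 = 10 points
Required rate = 10 / 7 = 1.43 points/day

1.43 points/day


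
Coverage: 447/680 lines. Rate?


Coverage = covered / total * 100
Coverage = 447 / 680 * 100
Coverage = 65.74%

65.74%


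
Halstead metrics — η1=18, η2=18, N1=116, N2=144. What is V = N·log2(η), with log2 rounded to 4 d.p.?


Formula: V = N * log2(η), where N = N1 + N2 and η = η1 + η2
η = 18 + 18 = 36
N = 116 + 144 = 260
log2(36) ≈ 5.1699
V = 260 * 5.1699 = 1344.17

1344.17


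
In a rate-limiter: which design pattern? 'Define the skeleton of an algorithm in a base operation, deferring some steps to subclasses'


This matches the Template Method pattern

Template Method


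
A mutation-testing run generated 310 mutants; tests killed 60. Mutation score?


Mutation score = killed / total * 100
Mutation score = 60 / 310 * 100
Mutation score = 19.35%

19.35%


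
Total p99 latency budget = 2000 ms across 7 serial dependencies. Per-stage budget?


Formula: per_stage = total_budget / stages
per_stage = 2000 / 7
per_stage = 285.71 ms

285.71 ms


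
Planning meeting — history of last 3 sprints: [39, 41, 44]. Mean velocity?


Formula: Avg velocity = Total points / Number of sprints
Points: [39, 41, 44]
Sum = 39 + 41 + 44 = 124
Avg velocity = 124 / 3 = 41.33 points/sprint

41.33 points/sprint


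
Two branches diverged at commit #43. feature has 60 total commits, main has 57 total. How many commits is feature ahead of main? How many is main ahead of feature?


Common ancestor: commit #43
feature commits after divergence: 60 - 43 = 17
main commits after divergence: 57 - 43 = 14
feature is 17 commits ahead of main
main is 14 commits ahead of feature

feature ahead: 17, main ahead: 14


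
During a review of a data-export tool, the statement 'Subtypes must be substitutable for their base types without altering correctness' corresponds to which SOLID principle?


This describes the Liskov Substitution Principle (LSP)

Liskov Substitution Principle (LSP)


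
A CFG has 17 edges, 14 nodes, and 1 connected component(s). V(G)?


Formula: V(G) = E - N + 2P
V(G) = 17 - 14 + 2*1
V(G) = 3 + 2
V(G) = 5

5


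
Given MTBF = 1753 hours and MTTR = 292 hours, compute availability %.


Availability = MTBF / (MTBF + MTTR)
Availability = 1753 / (1753 + 292)
Availability = 1753 / 2045
Availability = 85.7213%

85.7213%


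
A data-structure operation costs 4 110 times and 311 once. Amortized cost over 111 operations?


Formula: Amortized cost = Total cost / Operations
Total cost = (110 * 4) + (1 * 311)
Total cost = 440 + 311 = 751
Amortized = 751 / 111 = 6.7658

6.7658


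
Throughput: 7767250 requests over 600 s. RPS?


Formula: throughput = requests / seconds
throughput = 7767250 / 600
throughput = 12945.42 requests/second

12945.42 requests/second


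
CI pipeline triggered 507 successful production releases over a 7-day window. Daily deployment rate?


Formula: deployments per day = releases / days
= 507 / 7
= 72.429 deploys/day
(equivalently, 507.0 deploys/week)

72.429 deploys/day


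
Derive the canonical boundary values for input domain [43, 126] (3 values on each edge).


Range: [43, 126]
Boundaries: just below min, min, min+1, max-1, max, just above max
Values: [42, 43, 44, 125, 126, 127]

[42, 43, 44, 125, 126, 127]


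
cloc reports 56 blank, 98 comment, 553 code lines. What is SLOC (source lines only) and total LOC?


Total LOC = blank + comment + code
Total LOC = 56 + 98 + 553 = 707
SLOC (source only) = code = 553

Total LOC: 707, SLOC: 553


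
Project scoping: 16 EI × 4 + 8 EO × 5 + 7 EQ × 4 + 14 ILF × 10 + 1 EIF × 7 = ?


UFP = EI*4 + EO*5 + EQ*4 + ILF*10 + EIF*7
UFP = 16*4 + 8*5 + 7*4 + 14*10 + 1*7
UFP = 64 + 40 + 28 + 140 + 7
UFP = 279

279


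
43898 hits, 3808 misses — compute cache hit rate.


Formula: hit rate = hits / (hits + misses) * 100
hit rate = 43898 / (43898 + 3808) * 100
hit rate = 43898 / 47706 * 100
hit rate = 92.02%

92.02%


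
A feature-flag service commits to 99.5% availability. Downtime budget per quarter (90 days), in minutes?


Formula: allowed downtime = period * (100 - SLA) / 100
Period (quarter (90 days)) = 129600 minutes
Unavailability fraction = (100 - 99.5) / 100
Allowed downtime = 129600 * (100 - 99.5) / 100
Allowed downtime = 648.0 minutes

648.0 minutes


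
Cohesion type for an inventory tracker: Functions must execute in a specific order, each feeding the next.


Reasoning: Output of one is input to next
Type: Sequential cohesion

Sequential cohesion


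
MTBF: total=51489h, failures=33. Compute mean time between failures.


Formula: MTBF = Total operating time / Number of failures
MTBF = 51489 / 33
MTBF = 1560.27 hours

1560.27 hours


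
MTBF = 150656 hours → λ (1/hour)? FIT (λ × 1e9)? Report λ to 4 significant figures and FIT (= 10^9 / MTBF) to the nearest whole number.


Formula: λ = 1 / MTBF; FIT = λ × 1e9 = 1e9 / MTBF
λ = 1 / 150656 ≈ 6.638e-06 failures/hour
FIT = 1e9 / 150656 ≈ 6638 failures per 1e9 hours (nearest whole number)

λ = 6.638e-06 /h, FIT = 6638


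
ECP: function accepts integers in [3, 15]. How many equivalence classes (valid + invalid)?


Valid range: [3, 15]
Class 1: x < 3 — invalid
Class 2: 3 ≤ x ≤ 15 — valid
Class 3: x > 15 — invalid
Total equivalence classes: 3

3 equivalence classes


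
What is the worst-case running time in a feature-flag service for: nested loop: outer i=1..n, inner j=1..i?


Reasoning: triangle: n(n+1)/2 ~ n^2/2
Complexity: O(n^2)

O(n^2)


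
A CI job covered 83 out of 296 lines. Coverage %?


Coverage = covered / total * 100
Coverage = 83 / 296 * 100
Coverage = 28.04%

28.04%


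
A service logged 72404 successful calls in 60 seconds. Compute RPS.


Formula: throughput = requests / seconds
throughput = 72404 / 60
throughput = 1206.73 requests/second

1206.73 requests/second


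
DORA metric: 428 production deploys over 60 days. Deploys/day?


Formula: deployments per day = releases / days
= 428 / 60
= 7.133 deploys/day
(equivalently, 49.93 deploys/week)

7.133 deploys/day


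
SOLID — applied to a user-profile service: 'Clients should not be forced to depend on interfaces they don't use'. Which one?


This describes the Interface Segregation Principle (ISP)

Interface Segregation Principle (ISP)


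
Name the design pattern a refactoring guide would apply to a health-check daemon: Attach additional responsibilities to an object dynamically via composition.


This matches the Decorator pattern

Decorator


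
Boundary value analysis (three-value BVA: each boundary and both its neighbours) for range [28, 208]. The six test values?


Range: [28, 208]
Boundaries: just below min, min, min+1, max-1, max, just above max
Values: [27, 28, 29, 207, 208, 209]

[27, 28, 29, 207, 208, 209]


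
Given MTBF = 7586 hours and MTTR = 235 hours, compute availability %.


Availability = MTBF / (MTBF + MTTR)
Availability = 7586 / (7586 + 235)
Availability = 7586 / 7821
Availability = 96.9953%

96.9953%


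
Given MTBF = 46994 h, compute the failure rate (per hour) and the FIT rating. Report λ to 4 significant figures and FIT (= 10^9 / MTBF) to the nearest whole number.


Formula: λ = 1 / MTBF; FIT = λ × 1e9 = 1e9 / MTBF
λ = 1 / 46994 ≈ 2.128e-05 failures/hour
FIT = 1e9 / 46994 ≈ 21279 failures per 1e9 hours (nearest whole number)

λ = 2.128e-05 /h, FIT = 21279


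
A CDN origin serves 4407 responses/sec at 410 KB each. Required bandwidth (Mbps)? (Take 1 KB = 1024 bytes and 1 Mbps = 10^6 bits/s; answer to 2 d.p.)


Formula: Mbps = payload_bytes * RPS * 8 / 1e6
Payload per request = 410 KB = 410 * 1024 = 419840 bytes
Total bytes/sec = 419840 * 4407 = 1850234880
Total bits/sec = 1850234880 * 8 = 14801879040
Mbps = 14801879040 / 1e6 = 14801.88

14801.88 Mbps


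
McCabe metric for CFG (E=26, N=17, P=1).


Formula: V(G) = E - N + 2P
V(G) = 26 - 17 + 2*1
V(G) = 9 + 2
V(G) = 11

11


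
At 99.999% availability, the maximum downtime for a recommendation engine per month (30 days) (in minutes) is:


Formula: allowed downtime = period * (100 - SLA) / 100
Period (month (30 days)) = 43200 minutes
Unavailability fraction = (100 - 99.999) / 100
Allowed downtime = 43200 * (100 - 99.999) / 100
Allowed downtime = 0.432 minutes

0.432 minutes


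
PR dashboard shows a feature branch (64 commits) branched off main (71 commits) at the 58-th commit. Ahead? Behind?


Common ancestor: commit #58
feature commits after divergence: 64 - 58 = 6
main commits after divergence: 71 - 58 = 13
feature is 6 commits ahead of main
main is 13 commits ahead of feature

feature ahead: 6, main ahead: 13


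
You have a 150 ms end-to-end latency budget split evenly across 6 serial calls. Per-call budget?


Formula: per_stage = total_budget / stages
per_stage = 150 / 6
per_stage = 25.0 ms

25.0 ms


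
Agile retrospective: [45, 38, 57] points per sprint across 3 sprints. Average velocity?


Formula: Avg velocity = Total points / Number of sprints
Points: [45, 38, 57]
Sum = 45 + 38 + 57 = 140
Avg velocity = 140 / 3 = 46.67 points/sprint

46.67 points/sprint


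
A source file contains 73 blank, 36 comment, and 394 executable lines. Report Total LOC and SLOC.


Total LOC = blank + comment + code
Total LOC = 73 + 36 + 394 = 503
SLOC (source only) = code = 394

Total LOC: 503, SLOC: 394


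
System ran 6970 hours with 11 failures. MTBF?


Formula: MTBF = Total operating time / Number of failures
MTBF = 6970 / 11
MTBF = 633.64 hours

633.64 hours


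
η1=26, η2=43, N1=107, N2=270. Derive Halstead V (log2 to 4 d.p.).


Formula: V = N * log2(η), where N = N1 + N2 and η = η1 + η2
η = 26 + 43 = 69
N = 107 + 270 = 377
log2(69) ≈ 6.1085
V = 377 * 6.1085 = 2302.90

2302.90


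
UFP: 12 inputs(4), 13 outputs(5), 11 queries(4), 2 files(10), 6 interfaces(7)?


UFP = EI*4 + EO*5 + EQ*4 + ILF*10 + EIF*7
UFP = 12*4 + 13*5 + 11*4 + 2*10 + 6*7
UFP = 48 + 65 + 44 + 20 + 42
UFP = 219

219


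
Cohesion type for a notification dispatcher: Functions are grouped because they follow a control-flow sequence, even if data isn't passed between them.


Reasoning: Grouped by order of execution within a routine, not by data flow
Type: Procedural cohesion

Procedural cohesion


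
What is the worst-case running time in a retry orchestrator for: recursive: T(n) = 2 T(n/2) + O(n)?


Reasoning: master theorem case 2 (merge-sort recurrence)
Complexity: O(n log n)

O(n log n)


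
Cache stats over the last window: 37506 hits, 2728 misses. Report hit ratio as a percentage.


Formula: hit rate = hits / (hits + misses) * 100
hit rate = 37506 / (37506 + 2728) * 100
hit rate = 37506 / 40234 * 100
hit rate = 93.22%

93.22%


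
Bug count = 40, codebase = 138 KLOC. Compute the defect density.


Defect density = defects / KLOC
Defect density = 40 / 138
Defect density = 0.29 defects/KLOC

0.29 defects/KLOC


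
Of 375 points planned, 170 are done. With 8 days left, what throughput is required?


Formula: Required rate = Remaining points / Days left
Remaining = 375 - 170 = 205 points
Required rate = 205 / 8 = 25.63 points/day

25.63 points/day


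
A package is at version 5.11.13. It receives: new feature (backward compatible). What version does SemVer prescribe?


Current: 5.11.13
Change category: 'new feature (backward compatible)' → minor bump
SemVer rule: minor bump → increment MINOR, reset PATCH to 0 (MAJOR unchanged)
New: 5.12.0

5.12.0


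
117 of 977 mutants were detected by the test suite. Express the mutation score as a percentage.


Mutation score = killed / total * 100
Mutation score = 117 / 977 * 100
Mutation score = 11.98%

11.98%


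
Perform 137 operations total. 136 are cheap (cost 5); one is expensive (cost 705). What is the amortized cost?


Formula: Amortized cost = Total cost / Operations
Total cost = (136 * 5) + (1 * 705)
Total cost = 680 + 705 = 1385
Amortized = 1385 / 137 = 10.1095

10.1095


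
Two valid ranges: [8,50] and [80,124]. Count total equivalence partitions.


Valid ranges: [8,50] and [80,124]
Class 1: x < 8 — invalid
Class 2: 8 ≤ x ≤ 50 — valid
Class 3: 50 < x < 80 — invalid (gap between ranges)
Class 4: 80 ≤ x ≤ 124 — valid
Class 5: x > 124 — invalid
Total equivalence classes: 5

5 equivalence classes


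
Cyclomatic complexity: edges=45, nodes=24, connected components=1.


Formula: V(G) = E - N + 2P
V(G) = 45 - 24 + 2*1
V(G) = 21 + 2
V(G) = 23

23


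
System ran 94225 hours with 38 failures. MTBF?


Formula: MTBF = Total operating time / Number of failures
MTBF = 94225 / 38
MTBF = 2479.61 hours

2479.61 hours


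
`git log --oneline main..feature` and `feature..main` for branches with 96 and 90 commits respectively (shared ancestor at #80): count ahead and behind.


Common ancestor: commit #80
feature commits after divergence: 96 - 80 = 16
main commits after divergence: 90 - 80 = 10
feature is 16 commits ahead of main
main is 10 commits ahead of feature

feature ahead: 16, main ahead: 10


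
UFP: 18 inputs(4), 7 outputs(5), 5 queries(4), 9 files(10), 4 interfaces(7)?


UFP = EI*4 + EO*5 + EQ*4 + ILF*10 + EIF*7
UFP = 18*4 + 7*5 + 5*4 + 9*10 + 4*7
UFP = 72 + 35 + 20 + 90 + 28
UFP = 245

245


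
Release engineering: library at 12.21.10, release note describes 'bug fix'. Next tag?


Current: 12.21.10
Change category: 'bug fix' → patch bump
SemVer rule: patch bump → increment PATCH (MAJOR and MINOR unchanged)
New: 12.21.11

12.21.11


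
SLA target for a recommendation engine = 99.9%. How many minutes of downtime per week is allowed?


Formula: allowed downtime = period * (100 - SLA) / 100
Period (week) = 10080 minutes
Unavailability fraction = (100 - 99.9) / 100
Allowed downtime = 10080 * (100 - 99.9) / 100
Allowed downtime = 10.08 minutes

10.08 minutes


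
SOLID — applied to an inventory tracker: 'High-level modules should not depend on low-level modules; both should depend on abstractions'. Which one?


This describes the Dependency Inversion Principle (DIP)

Dependency Inversion Principle (DIP)


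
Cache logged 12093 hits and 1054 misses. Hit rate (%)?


Formula: hit rate = hits / (hits + misses) * 100
hit rate = 12093 / (12093 + 1054) * 100
hit rate = 12093 / 13147 * 100
hit rate = 91.98%

91.98%


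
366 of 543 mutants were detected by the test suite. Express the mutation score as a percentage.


Mutation score = killed / total * 100
Mutation score = 366 / 543 * 100
Mutation score = 67.4%

67.4%


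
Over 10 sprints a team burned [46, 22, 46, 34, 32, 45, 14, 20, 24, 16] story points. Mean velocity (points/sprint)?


Formula: Avg velocity = Total points / Number of sprints
Points: [46, 22, 46, 34, 32, 45, 14, 20, 24, 16]
Sum = 46 + 22 + 46 + 34 + 32 + 45 + 14 + 20 + 24 + 16 = 299
Avg velocity = 299 / 10 = 29.9 points/sprint

29.9 points/sprint


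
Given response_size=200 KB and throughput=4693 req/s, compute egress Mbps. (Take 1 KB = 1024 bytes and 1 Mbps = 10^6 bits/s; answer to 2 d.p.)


Formula: Mbps = payload_bytes * RPS * 8 / 1e6
Payload per request = 200 KB = 200 * 1024 = 204800 bytes
Total bytes/sec = 204800 * 4693 = 961126400
Total bits/sec = 961126400 * 8 = 7689011200
Mbps = 7689011200 / 1e6 = 7689.01

7689.01 Mbps


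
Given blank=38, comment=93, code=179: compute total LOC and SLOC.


Total LOC = blank + comment + code
Total LOC = 38 + 93 + 179 = 310
SLOC (source only) = code = 179

Total LOC: 310, SLOC: 179


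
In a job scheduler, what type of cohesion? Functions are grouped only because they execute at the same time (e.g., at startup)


Reasoning: Related by timing only
Type: Temporal cohesion

Temporal cohesion


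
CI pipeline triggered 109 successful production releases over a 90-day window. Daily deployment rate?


Formula: deployments per day = releases / days
= 109 / 90
= 1.211 deploys/day
(equivalently, 8.48 deploys/week)

1.211 deploys/day


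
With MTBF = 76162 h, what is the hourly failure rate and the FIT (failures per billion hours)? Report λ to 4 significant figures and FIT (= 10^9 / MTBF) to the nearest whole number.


Formula: λ = 1 / MTBF; FIT = λ × 1e9 = 1e9 / MTBF
λ = 1 / 76162 ≈ 1.313e-05 failures/hour
FIT = 1e9 / 76162 ≈ 13130 failures per 1e9 hours (nearest whole number)

λ = 1.313e-05 /h, FIT = 13130


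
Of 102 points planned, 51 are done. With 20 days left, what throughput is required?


Formula: Required rate = Remaining points / Days left
Remaining = 102 - 51 = 51 points
Required rate = 51 / 20 = 2.55 points/day

2.55 points/day


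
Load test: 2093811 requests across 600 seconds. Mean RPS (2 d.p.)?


Formula: throughput = requests / seconds
throughput = 2093811 / 600
throughput = 3489.69 requests/second

3489.69 requests/second


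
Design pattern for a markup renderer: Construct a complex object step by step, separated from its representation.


This matches the Builder pattern

Builder


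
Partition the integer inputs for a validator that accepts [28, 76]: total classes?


Valid range: [28, 76]
Class 1: x < 28 — invalid
Class 2: 28 ≤ x ≤ 76 — valid
Class 3: x > 76 — invalid
Total equivalence classes: 3

3 equivalence classes


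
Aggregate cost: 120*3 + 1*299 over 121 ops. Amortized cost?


Formula: Amortized cost = Total cost / Operations
Total cost = (120 * 3) + (1 * 299)
Total cost = 360 + 299 = 659
Amortized = 659 / 121 = 5.4463

5.4463


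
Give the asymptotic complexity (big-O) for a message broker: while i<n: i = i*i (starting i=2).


Reasoning: squaring drives double-exponential growth; iterations ~ log log n
Complexity: O(log log n)

O(log log n)


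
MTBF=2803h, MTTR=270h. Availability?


Availability = MTBF / (MTBF + MTTR)
Availability = 2803 / (2803 + 270)
Availability = 2803 / 3073
Availability = 91.2138%

91.2138%


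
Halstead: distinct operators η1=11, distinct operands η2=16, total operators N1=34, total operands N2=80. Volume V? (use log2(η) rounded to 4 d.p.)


Formula: V = N * log2(η), where N = N1 + N2 and η = η1 + η2
η = 11 + 16 = 27
N = 34 + 80 = 114
log2(27) ≈ 4.7549
V = 114 * 4.7549 = 542.06

542.06


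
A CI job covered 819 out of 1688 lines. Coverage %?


Coverage = covered / total * 100
Coverage = 819 / 1688 * 100
Coverage = 48.52%

48.52%


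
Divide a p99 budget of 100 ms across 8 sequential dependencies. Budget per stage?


Formula: per_stage = total_budget / stages
per_stage = 100 / 8
per_stage = 12.5 ms

12.5 ms


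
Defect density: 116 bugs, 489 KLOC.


Defect density = defects / KLOC
Defect density = 116 / 489
Defect density = 0.237 defects/KLOC

0.237 defects/KLOC


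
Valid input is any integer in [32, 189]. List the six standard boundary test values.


Range: [32, 189]
Boundaries: just below min, min, min+1, max-1, max, just above max
Values: [31, 32, 33, 188, 189, 190]

[31, 32, 33, 188, 189, 190]


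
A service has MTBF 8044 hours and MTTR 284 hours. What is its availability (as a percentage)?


Availability = MTBF / (MTBF + MTTR)
Availability = 8044 / (8044 + 284)
Availability = 8044 / 8328
Availability = 96.5898%

96.5898%


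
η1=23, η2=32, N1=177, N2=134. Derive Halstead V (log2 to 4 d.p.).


Formula: V = N * log2(η), where N = N1 + N2 and η = η1 + η2
η = 23 + 32 = 55
N = 177 + 134 = 311
log2(55) ≈ 5.7814
V = 311 * 5.7814 = 1798.02

1798.02


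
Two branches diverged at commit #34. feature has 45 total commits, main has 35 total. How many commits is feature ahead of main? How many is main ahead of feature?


Common ancestor: commit #34
feature commits after divergence: 45 - 34 = 11
main commits after divergence: 35 - 34 = 1
feature is 11 commits ahead of main
main is 1 commits ahead of feature

feature ahead: 11, main ahead: 1


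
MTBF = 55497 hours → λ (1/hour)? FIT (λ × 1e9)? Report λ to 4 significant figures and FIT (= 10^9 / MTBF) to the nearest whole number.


Formula: λ = 1 / MTBF; FIT = λ × 1e9 = 1e9 / MTBF
λ = 1 / 55497 ≈ 1.802e-05 failures/hour
FIT = 1e9 / 55497 ≈ 18019 failures per 1e9 hours (nearest whole number)

λ = 1.802e-05 /h, FIT = 18019


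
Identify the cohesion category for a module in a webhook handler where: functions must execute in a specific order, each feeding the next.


Reasoning: Output of one is input to next
Type: Sequential cohesion

Sequential cohesion


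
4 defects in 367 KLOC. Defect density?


Defect density = defects / KLOC
Defect density = 4 / 367
Defect density = 0.011 defects/KLOC

0.011 defects/KLOC


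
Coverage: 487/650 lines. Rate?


Coverage = covered / total * 100
Coverage = 487 / 650 * 100
Coverage = 74.92%

74.92%


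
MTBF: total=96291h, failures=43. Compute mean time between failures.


Formula: MTBF = Total operating time / Number of failures
MTBF = 96291 / 43
MTBF = 2239.33 hours

2239.33 hours


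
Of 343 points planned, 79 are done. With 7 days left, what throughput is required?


Formula: Required rate = Remaining points / Days left
Remaining = 343 - 79 = 264 points
Required rate = 264 / 7 = 37.71 points/day

37.71 points/day


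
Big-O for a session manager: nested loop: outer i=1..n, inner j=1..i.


Reasoning: triangle: n(n+1)/2 ~ n^2/2
Complexity: O(n^2)

O(n^2)


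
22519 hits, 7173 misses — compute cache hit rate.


Formula: hit rate = hits / (hits + misses) * 100
hit rate = 22519 / (22519 + 7173) * 100
hit rate = 22519 / 29692 * 100
hit rate = 75.84%

75.84%


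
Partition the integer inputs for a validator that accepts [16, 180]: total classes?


Valid range: [16, 180]
Class 1: x < 16 — invalid
Class 2: 16 ≤ x ≤ 180 — valid
Class 3: x > 180 — invalid
Total equivalence classes: 3

3 equivalence classes


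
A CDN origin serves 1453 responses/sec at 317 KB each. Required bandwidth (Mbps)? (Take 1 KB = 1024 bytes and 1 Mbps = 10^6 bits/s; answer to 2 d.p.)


Formula: Mbps = payload_bytes * RPS * 8 / 1e6
Payload per request = 317 KB = 317 * 1024 = 324608 bytes
Total bytes/sec = 324608 * 1453 = 471655424
Total bits/sec = 471655424 * 8 = 3773243392
Mbps = 3773243392 / 1e6 = 3773.24

3773.24 Mbps


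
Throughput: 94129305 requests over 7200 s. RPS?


Formula: throughput = requests / seconds
throughput = 94129305 / 7200
throughput = 13073.51 requests/second

13073.51 requests/second


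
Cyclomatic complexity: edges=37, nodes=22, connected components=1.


Formula: V(G) = E - N + 2P
V(G) = 37 - 22 + 2*1
V(G) = 15 + 2
V(G) = 17

17


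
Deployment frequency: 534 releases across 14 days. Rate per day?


Formula: deployments per day = releases / days
= 534 / 14
= 38.143 deploys/day
(equivalently, 267.0 deploys/week)

38.143 deploys/day


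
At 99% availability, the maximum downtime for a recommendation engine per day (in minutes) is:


Formula: allowed downtime = period * (100 - SLA) / 100
Period (day) = 1440 minutes
Unavailability fraction = (100 - 99.0) / 100
Allowed downtime = 1440 * (100 - 99.0) / 100
Allowed downtime = 14.4 minutes

14.4 minutes


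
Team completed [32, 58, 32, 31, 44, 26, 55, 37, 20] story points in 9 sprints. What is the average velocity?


Formula: Avg velocity = Total points / Number of sprints
Points: [32, 58, 32, 31, 44, 26, 55, 37, 20]
Sum = 32 + 58 + 32 + 31 + 44 + 26 + 55 + 37 + 20 = 335
Avg velocity = 335 / 9 = 37.22 points/sprint

37.22 points/sprint


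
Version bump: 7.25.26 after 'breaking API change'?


Current: 7.25.26
Change category: 'breaking API change' → major bump
SemVer rule: major bump → increment MAJOR, reset MINOR and PATCH to 0
New: 8.0.0

8.0.0


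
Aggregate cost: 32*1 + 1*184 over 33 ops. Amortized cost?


Formula: Amortized cost = Total cost / Operations
Total cost = (32 * 1) + (1 * 184)
Total cost = 32 + 184 = 216
Amortized = 216 / 33 = 6.5455

6.5455


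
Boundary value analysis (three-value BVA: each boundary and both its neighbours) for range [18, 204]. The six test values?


Range: [18, 204]
Boundaries: just below min, min, min+1, max-1, max, just above max
Values: [17, 18, 19, 203, 204, 205]

[17, 18, 19, 203, 204, 205]


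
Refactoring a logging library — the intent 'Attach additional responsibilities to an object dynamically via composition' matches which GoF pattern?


This matches the Decorator pattern

Decorator
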